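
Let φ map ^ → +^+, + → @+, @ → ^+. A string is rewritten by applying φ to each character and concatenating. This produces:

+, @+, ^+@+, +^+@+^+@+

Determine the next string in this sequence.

Apply φ to +^+@+^+@+ symbol by symbol: +→@+, ^→+^+, +→@+, @→^+, +→@+, ^→+^+, +→@+, @→^+, +→@+; joined: @+ +^+ @+ ^+ @+ +^+ @+ ^+ @+.

@++^+@+^+@++^+@+^+@+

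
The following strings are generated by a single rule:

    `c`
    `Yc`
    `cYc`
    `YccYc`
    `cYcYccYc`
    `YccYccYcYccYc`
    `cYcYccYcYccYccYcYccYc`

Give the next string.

This is a Fibonacci-style word recurrence s(k) = s(k−2)·s(k−1): e.g. c·Yc = cYc.
Continuing: YccYccYcYccYc · cYcYccYcYccYccYcYccYc gives term 8.

YccYccYcYccYccYcYccYcYccYccYcYccYc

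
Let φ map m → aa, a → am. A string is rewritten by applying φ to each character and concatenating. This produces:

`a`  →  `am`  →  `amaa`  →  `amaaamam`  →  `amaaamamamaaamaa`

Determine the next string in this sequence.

Rewriting the 16 symbols of amaaamamamaaamaa one by one yields am aa am am am aa am aa am aa am am am aa am am; concatenated:

amaaamamamaaamaaamaaamamamaaamam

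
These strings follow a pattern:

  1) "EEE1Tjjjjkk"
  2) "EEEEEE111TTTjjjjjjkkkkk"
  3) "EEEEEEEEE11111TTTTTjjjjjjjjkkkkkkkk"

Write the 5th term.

Reading off run lengths: E runs 3, 6, 9; 1 runs 1, 3, 5; T runs 1, 3, 5; j runs 4, 6, 8; k runs 2, 5, 8 — each is linear in n (n = 1, 2, …).
At n = 5 the blocks have lengths 15, 9, 9, 12, 14.

EEEEEEEEEEEEEEE111111111TTTTTTTTTjjjjjjjjjjjjkkkkkkkkkkkkkk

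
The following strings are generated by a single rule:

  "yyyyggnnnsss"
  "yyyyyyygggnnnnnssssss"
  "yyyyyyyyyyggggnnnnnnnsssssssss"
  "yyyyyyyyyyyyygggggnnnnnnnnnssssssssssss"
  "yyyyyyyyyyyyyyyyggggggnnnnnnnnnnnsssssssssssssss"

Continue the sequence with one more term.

yyyyyyyyyyyyyyyyyyygggggggnnnnnnnnnnnnnssssssssssssssssss

Reading off run lengths: y runs 4, 7, 10, 13, 16; g runs 2, 3, 4, 5, 6; n runs 3, 5, 7, 9, 11; s runs 3, 6, 9, 12, 15 — each is linear in n (n = 1, 2, …).
Setting n = 6 gives 19, 7, 13, 18 characters in each block.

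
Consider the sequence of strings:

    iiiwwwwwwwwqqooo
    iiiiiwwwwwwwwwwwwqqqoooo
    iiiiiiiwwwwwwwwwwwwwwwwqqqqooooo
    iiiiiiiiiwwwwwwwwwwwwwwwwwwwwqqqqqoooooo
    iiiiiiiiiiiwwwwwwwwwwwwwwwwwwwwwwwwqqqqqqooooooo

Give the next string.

Term n consists of 2n-1 i's, followed by 4n w's, followed by n q's, followed by n+1 o's, where the shown terms are n = 2, 3, 4, 5, 6.
Setting n = 7 gives 13, 28, 7, 8 characters in each block.

iiiiiiiiiiiiiwwwwwwwwwwwwwwwwwwwwwwwwwwwwqqqqqqqoooooooo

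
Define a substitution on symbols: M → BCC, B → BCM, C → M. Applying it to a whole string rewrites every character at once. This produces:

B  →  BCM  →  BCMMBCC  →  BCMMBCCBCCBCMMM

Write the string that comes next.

φ(BCMMBCCBCCBCMMM) expands symbol-by-symbol to BCM M BCC BCC BCM M M BCM M M BCM M BCC BCC BCC; joining the 15 pieces gives the next term.

BCMMBCCBCCBCMMMBCMMMBCMMBCCBCCBCC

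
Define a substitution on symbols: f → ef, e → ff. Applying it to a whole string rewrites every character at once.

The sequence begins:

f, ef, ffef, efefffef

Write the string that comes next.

Rewriting each symbol of efefffef: e→ff, f→ef, e→ff, f→ef, f→ef, f→ef, e→ff, f→ef, which concatenates to ff ef ff ef ef ef ff ef.

ffefffefefefffef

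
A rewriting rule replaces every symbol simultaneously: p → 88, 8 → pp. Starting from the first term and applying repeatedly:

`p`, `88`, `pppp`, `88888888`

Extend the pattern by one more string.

pppppppppppppppp

Expanding 88888888: 8→pp, 8→pp, 8→pp, 8→pp, 8→pp, 8→pp, 8→pp, 8→pp. Concatenated: pp pp pp pp pp pp pp pp.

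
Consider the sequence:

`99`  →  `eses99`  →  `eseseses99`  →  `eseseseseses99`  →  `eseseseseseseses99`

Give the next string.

Every step adds eses at the front: s(k+1) = eses·s(k).
One more step from eseseseseseseses99 gives the answer.

eseseseseseseseseses99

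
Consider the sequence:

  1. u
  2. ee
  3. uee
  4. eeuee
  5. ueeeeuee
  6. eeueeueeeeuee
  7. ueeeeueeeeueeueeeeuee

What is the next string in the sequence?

Each term (from the third on) is the two preceding terms concatenated in order: term 3 = u·ee = uee.
So term 8 is eeueeueeeeuee·ueeeeueeeeueeueeeeuee.

eeueeueeeeueeueeeeueeeeueeueeeeuee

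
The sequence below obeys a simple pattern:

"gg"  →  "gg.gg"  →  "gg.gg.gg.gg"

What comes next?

s(k+1) = s(k)·.·s(k) — each term doubles the last with '.' between the halves.
Doubling gg.gg.gg.gg with '.' between the halves:

gg.gg.gg.gg.gg.gg.gg.gg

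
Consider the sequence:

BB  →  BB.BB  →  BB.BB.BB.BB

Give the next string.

BB.BB.BB.BB.BB.BB.BB.BB

Every step duplicates the string with '.' between the halves.
One more doubling of BB.BB.BB.BB gives the answer.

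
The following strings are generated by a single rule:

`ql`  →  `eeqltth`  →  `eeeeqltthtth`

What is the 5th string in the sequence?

Every step adds ee to the front and tth to the end of the previous string.
From eeeeqltthtth, 2 further steps: eeeeqltthtth → eeeeeeqltthtthtth → (answer).

eeeeeeeeqltthtthtthtth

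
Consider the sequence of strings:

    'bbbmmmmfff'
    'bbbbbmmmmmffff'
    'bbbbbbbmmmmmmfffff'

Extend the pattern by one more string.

bbbbbbbbbmmmmmmmffffff

Each string has the form b^{2n-1} m^{n+2} f^{n+1}, where the shown terms are n = 2, 3, 4.
For the next term, n = 5, so the run lengths are 9, 7, 6.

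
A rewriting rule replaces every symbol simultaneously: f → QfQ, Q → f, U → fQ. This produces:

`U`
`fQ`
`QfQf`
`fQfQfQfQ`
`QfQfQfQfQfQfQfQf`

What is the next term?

Applying the rule to each of the 16 symbols of QfQfQfQfQfQfQfQf gives the pieces f QfQ f QfQ f QfQ f QfQ f QfQ f QfQ f QfQ f QfQ, which concatenate to the answer.

fQfQfQfQfQfQfQfQfQfQfQfQfQfQfQfQ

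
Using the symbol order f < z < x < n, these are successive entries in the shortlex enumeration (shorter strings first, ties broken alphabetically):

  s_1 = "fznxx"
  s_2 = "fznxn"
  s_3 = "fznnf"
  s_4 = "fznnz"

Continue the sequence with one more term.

The successor of fznnz increments the rightmost position that isn't already n and resets every position after it to f.

fznnx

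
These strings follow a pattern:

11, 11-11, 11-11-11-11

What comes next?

s(k+1) = s(k)·-·s(k) — each term doubles the last with '-' between the halves.
Doubling 11-11-11-11 with '-' between the halves:

11-11-11-11-11-11-11-11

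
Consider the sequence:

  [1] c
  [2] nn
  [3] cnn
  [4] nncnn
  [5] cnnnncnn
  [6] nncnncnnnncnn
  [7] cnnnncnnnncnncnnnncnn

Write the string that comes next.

From term 3 onward, concatenate the second-to-last term with the last: c·nn = cnn, nn·cnn = nncnn, …
The next term joins nncnncnnnncnn and cnnnncnnnncnncnnnncnn.

nncnncnnnncnncnnnncnnnncnncnnnncnn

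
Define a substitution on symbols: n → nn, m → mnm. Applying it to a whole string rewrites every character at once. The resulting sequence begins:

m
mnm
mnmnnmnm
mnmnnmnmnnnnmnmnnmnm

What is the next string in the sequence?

mnmnnmnmnnnnmnmnnmnmnnnnnnnnmnmnnmnmnnnnmnmnnmnm

Applying the rule to each of the 20 symbols of mnmnnmnmnnnnmnmnnmnm gives the pieces mnm nn mnm nn nn mnm nn mnm nn nn nn nn mnm nn mnm nn nn mnm nn mnm, which concatenate to the answer.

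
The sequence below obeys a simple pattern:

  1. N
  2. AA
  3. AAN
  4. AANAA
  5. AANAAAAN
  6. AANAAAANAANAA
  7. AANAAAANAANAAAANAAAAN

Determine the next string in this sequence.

AANAAAANAANAAAANAAAANAANAAAANAANAA

Each term (from the third on) is the previous term followed by the one before it: term 3 = AA·N = AAN.
The next term joins AANAAAANAANAAAANAAAAN and AANAAAANAANAA.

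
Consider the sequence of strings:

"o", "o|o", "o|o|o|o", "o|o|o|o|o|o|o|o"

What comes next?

Every step duplicates the string with '|' between the halves.
Doubling o|o|o|o|o|o|o|o with '|' between the halves:

o|o|o|o|o|o|o|o|o|o|o|o|o|o|o|o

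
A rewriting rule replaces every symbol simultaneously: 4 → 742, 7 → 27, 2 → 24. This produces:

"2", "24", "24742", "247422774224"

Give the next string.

Expanding 247422774224: 2→24, 4→742, 7→27, 4→742, 2→24, 2→24, 7→27, 7→27, 4→742, 2→24, 2→24, 4→742. Concatenated: 24 742 27 742 24 24 27 27 742 24 24 742.

2474227742242427277422424742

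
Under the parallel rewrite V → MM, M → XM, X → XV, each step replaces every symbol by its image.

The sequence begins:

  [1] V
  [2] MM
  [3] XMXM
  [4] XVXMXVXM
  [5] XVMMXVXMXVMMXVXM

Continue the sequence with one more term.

Rewriting the 16 symbols of XVMMXVXMXVMMXVXM one by one yields XV MM XM XM XV MM XV XM XV MM XM XM XV MM XV XM; concatenated:

XVMMXMXMXVMMXVXMXVMMXMXMXVMMXVXM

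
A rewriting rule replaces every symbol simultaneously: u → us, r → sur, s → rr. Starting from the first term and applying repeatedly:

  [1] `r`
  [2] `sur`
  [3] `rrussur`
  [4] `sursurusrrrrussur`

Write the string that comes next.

rrussurrrussurusrrsursursursurusrrrrussur

φ(sursurusrrrrussur) expands symbol-by-symbol to rr us sur rr us sur us rr sur sur sur sur us rr rr us sur; joining the 17 pieces gives the next term.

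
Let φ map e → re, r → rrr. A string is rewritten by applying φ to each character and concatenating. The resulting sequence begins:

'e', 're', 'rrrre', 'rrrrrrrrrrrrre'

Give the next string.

rrrrrrrrrrrrrrrrrrrrrrrrrrrrrrrrrrrrrrrre

Applying the rule to each of the 14 symbols of rrrrrrrrrrrrre gives the pieces rrr rrr rrr rrr rrr rrr rrr rrr rrr rrr rrr rrr rrr re, which concatenate to the answer.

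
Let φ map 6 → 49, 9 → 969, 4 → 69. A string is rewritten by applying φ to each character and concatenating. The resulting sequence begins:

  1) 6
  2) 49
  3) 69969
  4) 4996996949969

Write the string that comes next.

φ(4996996949969) expands symbol-by-symbol to 69 969 969 49 969 969 49 969 69 969 969 49 969; joining the 13 pieces gives the next term.

6996996949969969499696996996949969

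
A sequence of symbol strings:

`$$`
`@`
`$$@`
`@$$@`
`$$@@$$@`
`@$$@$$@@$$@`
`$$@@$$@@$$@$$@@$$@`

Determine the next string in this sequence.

From term 3 onward, concatenate the second-to-last term with the last: $$·@ = $$@, @·$$@ = @$$@, …
So term 8 is @$$@$$@@$$@·$$@@$$@@$$@$$@@$$@.

@$$@$$@@$$@$$@@$$@@$$@$$@@$$@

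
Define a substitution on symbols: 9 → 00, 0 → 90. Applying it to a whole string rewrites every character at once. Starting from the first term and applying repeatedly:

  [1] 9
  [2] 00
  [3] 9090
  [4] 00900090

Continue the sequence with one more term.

9090009090900090

Expanding 00900090: 0→90, 0→90, 9→00, 0→90, 0→90, 0→90, 9→00, 0→90. Concatenated: 90 90 00 90 90 90 00 90.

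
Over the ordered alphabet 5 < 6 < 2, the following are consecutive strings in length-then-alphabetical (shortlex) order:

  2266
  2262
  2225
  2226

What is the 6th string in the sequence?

Continuing the enumeration 2 steps past 2226: 2226 → 2222 → (answer).

55555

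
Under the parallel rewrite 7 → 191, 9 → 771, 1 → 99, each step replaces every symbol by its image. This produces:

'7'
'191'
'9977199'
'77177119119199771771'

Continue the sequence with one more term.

Applying the rule to each of the 20 symbols of 77177119119199771771 gives the pieces 191 191 99 191 191 99 99 771 99 99 771 99 771 771 191 191 99 191 191 99, which concatenate to the answer.

1911919919119199997719999771997717711911919919119199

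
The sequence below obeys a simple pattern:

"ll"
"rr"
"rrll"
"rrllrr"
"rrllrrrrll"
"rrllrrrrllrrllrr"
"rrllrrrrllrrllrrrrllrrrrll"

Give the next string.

Each term (from the third on) is the previous term followed by the one before it: term 3 = rr·ll = rrll.
So term 8 is rrllrrrrllrrllrrrrllrrrrll·rrllrrrrllrrllrr.

rrllrrrrllrrllrrrrllrrrrllrrllrrrrllrrllrr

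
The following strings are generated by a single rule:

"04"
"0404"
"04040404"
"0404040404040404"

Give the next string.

Every step duplicates the string.
Doubling 0404040404040404:

04040404040404040404040404040404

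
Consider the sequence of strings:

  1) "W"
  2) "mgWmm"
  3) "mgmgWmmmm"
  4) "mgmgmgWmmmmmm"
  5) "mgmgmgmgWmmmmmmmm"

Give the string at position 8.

s(k+1) = mg·s(k)·mm, so each term gains mg as a prefix and mm as a suffix.
From mgmgmgmgWmmmmmmmm, 3 further steps: mgmgmgmgWmmmmmmmm → mgmgmgmgmgWmmmmmmmmmm → mgmgmgmgmgmgWmmmmmmmmmmmm → (answer).

mgmgmgmgmgmgmgWmmmmmmmmmmmmmm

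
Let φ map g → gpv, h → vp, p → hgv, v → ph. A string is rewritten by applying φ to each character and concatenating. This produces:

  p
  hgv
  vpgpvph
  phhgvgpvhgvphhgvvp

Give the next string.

hgvvpvpgpvphgpvhgvphvpgpvphhgvvpvpgpvphphhgv

Applying the rule to each of the 18 symbols of phhgvgpvhgvphhgvvp gives the pieces hgv vp vp gpv ph gpv hgv ph vp gpv ph hgv vp vp gpv ph ph hgv, which concatenate to the answer.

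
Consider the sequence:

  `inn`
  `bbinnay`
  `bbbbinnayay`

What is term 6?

Every step adds bb to the front and ay to the end of the previous string.
From bbbbinnayay, 3 further steps: bbbbinnayay → bbbbbbinnayayay → bbbbbbbbinnayayayay → (answer).

bbbbbbbbbbinnayayayayay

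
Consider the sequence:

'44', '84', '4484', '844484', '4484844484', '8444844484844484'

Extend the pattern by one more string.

44848444848444844484844484

Each term (from the third on) is the two preceding terms concatenated in order: term 3 = 44·84 = 4484.
Continuing: 4484844484 · 8444844484844484 gives term 7.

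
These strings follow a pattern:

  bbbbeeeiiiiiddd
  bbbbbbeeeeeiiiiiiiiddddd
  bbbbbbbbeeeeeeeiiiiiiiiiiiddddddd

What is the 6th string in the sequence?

bbbbbbbbbbbbbbeeeeeeeeeeeeeiiiiiiiiiiiiiiiiiiiiddddddddddddd

Reading off run lengths: b runs 4, 6, 8; e runs 3, 5, 7; i runs 5, 8, 11; d runs 3, 5, 7 — each is linear in n, where the shown terms are n = 2, 3, 4.
At n = 7 the blocks have lengths 14, 13, 20, 13.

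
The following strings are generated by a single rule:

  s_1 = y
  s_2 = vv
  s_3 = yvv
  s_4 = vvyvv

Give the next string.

Each term (from the third on) is the two preceding terms concatenated in order: term 3 = y·vv = yvv.
Continuing: yvv · vvyvv gives term 5.

yvvvvyvv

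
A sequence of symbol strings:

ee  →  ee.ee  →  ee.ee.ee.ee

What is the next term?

ee.ee.ee.ee.ee.ee.ee.ee

s(k+1) = s(k)·.·s(k) — each term doubles the last with '.' between the halves.
So the next term is two copies of ee.ee.ee.ee with '.' between the halves.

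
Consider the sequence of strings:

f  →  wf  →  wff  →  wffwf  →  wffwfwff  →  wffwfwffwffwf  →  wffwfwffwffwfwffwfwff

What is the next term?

This is a Fibonacci-style word recurrence s(k) = s(k−1)·s(k−2): e.g. wf·f = wff.
Continuing: wffwfwffwffwfwffwfwff · wffwfwffwffwf gives term 8.

wffwfwffwffwfwffwfwffwffwfwffwffwf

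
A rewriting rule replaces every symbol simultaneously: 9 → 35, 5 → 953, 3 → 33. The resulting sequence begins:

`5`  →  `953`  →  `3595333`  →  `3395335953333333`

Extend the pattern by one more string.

33333595333339533595333333333333333

Replace each of the 16 characters of 3395335953333333 in place — 33 33 35 953 33 33 953 35 953 33 33 33 33 33 33 33 — and concatenate.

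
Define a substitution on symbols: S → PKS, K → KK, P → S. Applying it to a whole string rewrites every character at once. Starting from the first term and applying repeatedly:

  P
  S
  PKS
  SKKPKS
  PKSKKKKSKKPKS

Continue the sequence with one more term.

Rewriting the 13 symbols of PKSKKKKSKKPKS one by one yields S KK PKS KK KK KK KK PKS KK KK S KK PKS; concatenated:

SKKPKSKKKKKKKKPKSKKKKSKKPKS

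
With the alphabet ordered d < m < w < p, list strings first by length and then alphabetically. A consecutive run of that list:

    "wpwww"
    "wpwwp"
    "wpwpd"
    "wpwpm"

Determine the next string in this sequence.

The successor of wpwpm increments the rightmost position that isn't already p and resets every position after it to d.

wpwpw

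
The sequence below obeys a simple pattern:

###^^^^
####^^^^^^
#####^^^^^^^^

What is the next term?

######^^^^^^^^^^

Term n consists of n+1 #'s, followed by 2n ^'s, where the shown terms are n = 2, 3, 4.
For the next term, n = 5, so the run lengths are 6, 10.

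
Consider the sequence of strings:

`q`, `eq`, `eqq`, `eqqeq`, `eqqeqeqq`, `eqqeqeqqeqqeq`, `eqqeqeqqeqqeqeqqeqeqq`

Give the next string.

eqqeqeqqeqqeqeqqeqeqqeqqeqeqqeqqeq

This is a Fibonacci-style word recurrence s(k) = s(k−1)·s(k−2): e.g. eq·q = eqq.
The next term joins eqqeqeqqeqqeqeqqeqeqq and eqqeqeqqeqqeq.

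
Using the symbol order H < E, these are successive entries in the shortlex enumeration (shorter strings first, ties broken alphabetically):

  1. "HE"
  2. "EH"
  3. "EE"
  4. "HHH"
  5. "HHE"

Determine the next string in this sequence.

HEH

The successor of HHE increments the rightmost position that isn't already E and resets every position after it to H.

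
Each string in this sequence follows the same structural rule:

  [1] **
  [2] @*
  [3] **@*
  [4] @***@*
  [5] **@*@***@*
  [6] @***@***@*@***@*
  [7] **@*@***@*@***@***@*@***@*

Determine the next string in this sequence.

This is a Fibonacci-style word recurrence s(k) = s(k−2)·s(k−1): e.g. **·@* = **@*.
The next term joins @***@***@*@***@* and **@*@***@*@***@***@*@***@*.

@***@***@*@***@***@*@***@*@***@***@*@***@*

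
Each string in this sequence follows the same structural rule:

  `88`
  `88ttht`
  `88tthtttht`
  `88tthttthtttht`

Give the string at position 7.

The strings grow by a fixed suffix ttht each time.
From 88tthttthtttht, 3 further steps: 88tthttthtttht → 88tthttthttthtttht → 88tthttthttthttthtttht → (answer).

88tthttthttthttthttthtttht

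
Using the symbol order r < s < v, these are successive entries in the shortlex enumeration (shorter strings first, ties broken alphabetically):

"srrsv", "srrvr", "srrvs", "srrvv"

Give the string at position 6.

srsrs

Stepping forward 2 times from srrvv: srrvv → srsrr, then the target.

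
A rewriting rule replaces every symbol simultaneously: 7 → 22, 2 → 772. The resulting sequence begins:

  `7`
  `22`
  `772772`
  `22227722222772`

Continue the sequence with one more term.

φ(22227722222772) expands symbol-by-symbol to 772 772 772 772 22 22 772 772 772 772 772 22 22 772; joining the 14 pieces gives the next term.

77277277277222227727727727727722222772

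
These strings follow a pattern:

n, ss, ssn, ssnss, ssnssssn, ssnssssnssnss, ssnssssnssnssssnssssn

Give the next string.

ssnssssnssnssssnssssnssnssssnssnss

This is a Fibonacci-style word recurrence s(k) = s(k−1)·s(k−2): e.g. ss·n = ssn.
The next term joins ssnssssnssnssssnssssn and ssnssssnssnss.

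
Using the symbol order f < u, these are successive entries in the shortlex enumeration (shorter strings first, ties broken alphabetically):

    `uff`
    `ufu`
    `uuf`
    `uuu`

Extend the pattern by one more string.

uuu is the last string of length 3, so the next is the first of length 4: f repeated 4 times.

ffff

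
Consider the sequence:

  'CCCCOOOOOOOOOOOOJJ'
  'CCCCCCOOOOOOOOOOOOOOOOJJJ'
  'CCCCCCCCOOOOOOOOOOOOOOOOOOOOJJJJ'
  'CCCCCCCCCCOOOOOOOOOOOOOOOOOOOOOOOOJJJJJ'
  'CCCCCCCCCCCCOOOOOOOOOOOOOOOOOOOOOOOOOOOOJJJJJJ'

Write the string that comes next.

Term n consists of 2n-2 C's, followed by 4n O's, followed by n-1 J's, where the shown terms are n = 3, 4, 5, 6, 7.
Setting n = 8 gives 14, 32, 7 characters in each block.

CCCCCCCCCCCCCCOOOOOOOOOOOOOOOOOOOOOOOOOOOOOOOOJJJJJJJ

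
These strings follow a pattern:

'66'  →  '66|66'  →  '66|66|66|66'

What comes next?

66|66|66|66|66|66|66|66

Each string is two copies of the previous one joined by '|'.
So the next term is two copies of 66|66|66|66 with '|' between the halves.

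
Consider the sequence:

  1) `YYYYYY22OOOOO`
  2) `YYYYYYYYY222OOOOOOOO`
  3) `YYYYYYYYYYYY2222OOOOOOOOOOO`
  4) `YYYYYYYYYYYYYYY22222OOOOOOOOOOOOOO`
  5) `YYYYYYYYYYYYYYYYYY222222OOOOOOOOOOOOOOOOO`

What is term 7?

YYYYYYYYYYYYYYYYYYYYYYYY22222222OOOOOOOOOOOOOOOOOOOOOOO

The n-th term is 3n Y's then n 2's then 3n-1 O's, where the shown terms are n = 2, 3, 4, 5, 6.
At n = 8 the blocks have lengths 24, 8, 23.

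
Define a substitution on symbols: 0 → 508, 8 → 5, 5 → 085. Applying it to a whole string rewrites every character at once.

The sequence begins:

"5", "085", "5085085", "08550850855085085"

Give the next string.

50850850855085085508508508550850855085085

Applying the rule to each of the 17 symbols of 08550850855085085 gives the pieces 508 5 085 085 508 5 085 508 5 085 085 508 5 085 508 5 085, which concatenate to the answer.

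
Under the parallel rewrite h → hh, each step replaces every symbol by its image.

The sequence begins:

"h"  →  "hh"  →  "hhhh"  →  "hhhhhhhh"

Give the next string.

hhhhhhhhhhhhhhhh

Rewriting each symbol of hhhhhhhh: h→hh, h→hh, h→hh, h→hh, h→hh, h→hh, h→hh, h→hh, which concatenates to hh hh hh hh hh hh hh hh.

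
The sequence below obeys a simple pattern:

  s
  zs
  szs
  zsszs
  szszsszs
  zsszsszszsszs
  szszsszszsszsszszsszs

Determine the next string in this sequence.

zsszsszszsszsszszsszszsszsszszsszs

Each term (from the third on) is the two preceding terms concatenated in order: term 3 = s·zs = szs.
Continuing: zsszsszszsszs · szszsszszsszsszszsszs gives term 8.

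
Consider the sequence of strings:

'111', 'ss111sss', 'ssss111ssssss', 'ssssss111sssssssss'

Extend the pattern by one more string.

ssssssss111ssssssssssss

Every step adds ss to the front and sss to the end of the previous string.
One more step from ssssss111sssssssss gives the answer.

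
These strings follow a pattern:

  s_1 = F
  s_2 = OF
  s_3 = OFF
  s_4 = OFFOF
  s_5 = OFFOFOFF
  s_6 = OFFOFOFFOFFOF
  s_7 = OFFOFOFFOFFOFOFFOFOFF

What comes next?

OFFOFOFFOFFOFOFFOFOFFOFFOFOFFOFFOF

Each term (from the third on) is the previous term followed by the one before it: term 3 = OF·F = OFF.
The next term joins OFFOFOFFOFFOFOFFOFOFF and OFFOFOFFOFFOF.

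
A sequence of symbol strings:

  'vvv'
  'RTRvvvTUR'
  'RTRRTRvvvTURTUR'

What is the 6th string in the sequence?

RTRRTRRTRRTRRTRvvvTURTURTURTURTUR

Each term wraps the previous one in RTR on the left and TUR on the right.
From RTRRTRvvvTURTUR, 3 further steps: RTRRTRvvvTURTUR → RTRRTRRTRvvvTURTURTUR → RTRRTRRTRRTRvvvTURTURTURTUR → (answer).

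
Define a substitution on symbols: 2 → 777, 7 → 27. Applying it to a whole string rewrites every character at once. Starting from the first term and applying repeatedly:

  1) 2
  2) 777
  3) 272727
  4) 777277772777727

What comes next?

272727777272727277772727272777727

Applying the rule to each of the 15 symbols of 777277772777727 gives the pieces 27 27 27 777 27 27 27 27 777 27 27 27 27 777 27, which concatenate to the answer.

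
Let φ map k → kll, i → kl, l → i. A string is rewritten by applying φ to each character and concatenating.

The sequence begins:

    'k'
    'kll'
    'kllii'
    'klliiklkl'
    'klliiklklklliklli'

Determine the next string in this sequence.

klliiklklklliklliklliiklklliikl

φ(klliiklklklliklli) expands symbol-by-symbol to kll i i kl kl kll i kll i kll i i kl kll i i kl; joining the 17 pieces gives the next term.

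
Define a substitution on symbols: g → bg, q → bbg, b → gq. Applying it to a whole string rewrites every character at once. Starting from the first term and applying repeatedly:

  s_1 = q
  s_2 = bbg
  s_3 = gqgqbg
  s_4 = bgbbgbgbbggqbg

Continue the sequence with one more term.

Rewriting the 14 symbols of bgbbgbgbbggqbg one by one yields gq bg gq gq bg gq bg gq gq bg bg bbg gq bg; concatenated:

gqbggqgqbggqbggqgqbgbgbbggqbg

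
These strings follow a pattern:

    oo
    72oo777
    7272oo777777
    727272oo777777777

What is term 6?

Each term wraps the previous one in 72 on the left and 777 on the right.
From 727272oo777777777, 2 further steps: 727272oo777777777 → 72727272oo777777777777 → (answer).

7272727272oo777777777777777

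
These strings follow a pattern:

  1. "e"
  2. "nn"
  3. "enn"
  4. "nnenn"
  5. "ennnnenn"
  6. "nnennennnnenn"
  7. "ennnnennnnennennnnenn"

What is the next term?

nnennennnnennennnnennnnennennnnenn

From term 3 onward, concatenate the second-to-last term with the last: e·nn = enn, nn·enn = nnenn, …
The next term joins nnennennnnenn and ennnnennnnennennnnenn.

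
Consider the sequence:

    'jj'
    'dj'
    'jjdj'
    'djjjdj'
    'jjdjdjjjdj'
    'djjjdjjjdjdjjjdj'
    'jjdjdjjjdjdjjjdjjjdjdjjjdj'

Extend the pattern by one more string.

This is a Fibonacci-style word recurrence s(k) = s(k−2)·s(k−1): e.g. jj·dj = jjdj.
The next term joins djjjdjjjdjdjjjdj and jjdjdjjjdjdjjjdjjjdjdjjjdj.

djjjdjjjdjdjjjdjjjdjdjjjdjdjjjdjjjdjdjjjdj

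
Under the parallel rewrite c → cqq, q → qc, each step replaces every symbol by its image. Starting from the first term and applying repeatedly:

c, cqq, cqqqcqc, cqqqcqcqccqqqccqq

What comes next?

Rewriting the 17 symbols of cqqqcqcqccqqqccqq one by one yields cqq qc qc qc cqq qc cqq qc cqq cqq qc qc qc cqq cqq qc qc; concatenated:

cqqqcqcqccqqqccqqqccqqcqqqcqcqccqqcqqqcqc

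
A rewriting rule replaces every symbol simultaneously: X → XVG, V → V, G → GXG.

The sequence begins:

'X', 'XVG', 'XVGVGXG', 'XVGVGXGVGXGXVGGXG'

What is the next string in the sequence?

Rewriting the 17 symbols of XVGVGXGVGXGXVGGXG one by one yields XVG V GXG V GXG XVG GXG V GXG XVG GXG XVG V GXG GXG XVG GXG; concatenated:

XVGVGXGVGXGXVGGXGVGXGXVGGXGXVGVGXGGXGXVGGXG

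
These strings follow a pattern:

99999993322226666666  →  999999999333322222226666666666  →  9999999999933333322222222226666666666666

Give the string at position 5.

Reading off run lengths: 9 runs 7, 9, 11; 3 runs 2, 4, 6; 2 runs 4, 7, 10; 6 runs 7, 10, 13 — each is linear in n, where the shown terms are n = 2, 3, 4.
For term 5, n = 6, so the run lengths are 15, 10, 16, 19.

999999999999999333333333322222222222222226666666666666666666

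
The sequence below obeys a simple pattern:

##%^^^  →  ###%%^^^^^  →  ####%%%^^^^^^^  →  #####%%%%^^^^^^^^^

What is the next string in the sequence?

Reading off run lengths: # runs 2, 3, 4, 5; % runs 1, 2, 3, 4; ^ runs 3, 5, 7, 9 — each is linear in n (n = 1, 2, …).
Setting n = 5 gives 6, 5, 11 characters in each block.

######%%%%%^^^^^^^^^^^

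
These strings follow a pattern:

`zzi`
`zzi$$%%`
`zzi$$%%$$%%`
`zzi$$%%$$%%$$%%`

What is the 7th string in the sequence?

zzi$$%%$$%%$$%%$$%%$$%%$$%%

The strings grow by a fixed suffix $$%% each time.
From zzi$$%%$$%%$$%%, 3 further steps: zzi$$%%$$%%$$%% → zzi$$%%$$%%$$%%$$%% → zzi$$%%$$%%$$%%$$%%$$%% → (answer).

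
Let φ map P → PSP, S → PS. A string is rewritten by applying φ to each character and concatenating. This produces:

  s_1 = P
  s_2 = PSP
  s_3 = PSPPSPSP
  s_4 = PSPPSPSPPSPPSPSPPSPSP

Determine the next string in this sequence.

PSPPSPSPPSPPSPSPPSPSPPSPPSPSPPSPPSPSPPSPSPPSPPSPSPPSPSP

Replace each of the 21 characters of PSPPSPSPPSPPSPSPPSPSP in place — PSP PS PSP PSP PS PSP PS PSP PSP PS PSP PSP PS PSP PS PSP PSP PS PSP PS PSP — and concatenate.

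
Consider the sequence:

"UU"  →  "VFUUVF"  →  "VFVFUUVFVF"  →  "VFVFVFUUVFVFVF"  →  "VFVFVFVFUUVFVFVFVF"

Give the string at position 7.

s(k+1) = VF·s(k)·VF, so each term gains VF as a prefix and VF as a suffix.
From VFVFVFVFUUVFVFVFVF, 2 further steps: VFVFVFVFUUVFVFVFVF → VFVFVFVFVFUUVFVFVFVFVF → (answer).

VFVFVFVFVFVFUUVFVFVFVFVFVF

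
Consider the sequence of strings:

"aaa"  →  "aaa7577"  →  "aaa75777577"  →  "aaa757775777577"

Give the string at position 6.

aaa75777577757775777577

The strings grow by a fixed suffix 7577 each time.
From aaa757775777577, 2 further steps: aaa757775777577 → aaa7577757775777577 → (answer).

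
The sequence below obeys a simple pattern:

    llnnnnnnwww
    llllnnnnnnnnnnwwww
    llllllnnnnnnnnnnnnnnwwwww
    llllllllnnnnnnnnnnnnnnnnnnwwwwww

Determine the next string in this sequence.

Reading off run lengths: l runs 2, 4, 6, 8; n runs 6, 10, 14, 18; w runs 3, 4, 5, 6 — each is linear in n (n = 1, 2, …).
For the next term, n = 5, so the run lengths are 10, 22, 7.

llllllllllnnnnnnnnnnnnnnnnnnnnnnwwwwwww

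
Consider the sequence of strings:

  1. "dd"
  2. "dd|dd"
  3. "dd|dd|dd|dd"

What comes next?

dd|dd|dd|dd|dd|dd|dd|dd

Every step duplicates the string with '|' between the halves.
So the next term is two copies of dd|dd|dd|dd with '|' between the halves.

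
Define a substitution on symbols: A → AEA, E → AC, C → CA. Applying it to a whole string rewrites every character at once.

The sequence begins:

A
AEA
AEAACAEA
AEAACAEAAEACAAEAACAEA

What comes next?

AEAACAEAAEACAAEAACAEAAEAACAEACAAEAAEAACAEAAEACAAEAACAEA

φ(AEAACAEAAEACAAEAACAEA) expands symbol-by-symbol to AEA AC AEA AEA CA AEA AC AEA AEA AC AEA CA AEA AEA AC AEA AEA CA AEA AC AEA; joining the 21 pieces gives the next term.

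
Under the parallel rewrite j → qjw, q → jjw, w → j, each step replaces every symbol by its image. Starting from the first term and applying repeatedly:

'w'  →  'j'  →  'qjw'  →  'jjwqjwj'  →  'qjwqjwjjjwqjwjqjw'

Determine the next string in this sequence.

Rewriting the 17 symbols of qjwqjwjjjwqjwjqjw one by one yields jjw qjw j jjw qjw j qjw qjw qjw j jjw qjw j qjw jjw qjw j; concatenated:

jjwqjwjjjwqjwjqjwqjwqjwjjjwqjwjqjwjjwqjwj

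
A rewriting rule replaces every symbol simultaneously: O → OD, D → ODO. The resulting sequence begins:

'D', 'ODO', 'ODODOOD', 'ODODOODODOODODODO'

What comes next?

Applying the rule to each of the 17 symbols of ODODOODODOODODODO gives the pieces OD ODO OD ODO OD OD ODO OD ODO OD OD ODO OD ODO OD ODO OD, which concatenate to the answer.

ODODOODODOODODODOODODOODODODOODODOODODOOD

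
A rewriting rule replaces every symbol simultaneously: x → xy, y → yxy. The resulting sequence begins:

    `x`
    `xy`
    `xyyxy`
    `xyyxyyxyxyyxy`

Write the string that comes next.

Rewriting the 13 symbols of xyyxyyxyxyyxy one by one yields xy yxy yxy xy yxy yxy xy yxy xy yxy yxy xy yxy; concatenated:

xyyxyyxyxyyxyyxyxyyxyxyyxyyxyxyyxy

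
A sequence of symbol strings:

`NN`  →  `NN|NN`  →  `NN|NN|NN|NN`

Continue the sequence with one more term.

NN|NN|NN|NN|NN|NN|NN|NN

Each string is two copies of the previous one joined by '|'.
So the next term is two copies of NN|NN|NN|NN with '|' between the halves.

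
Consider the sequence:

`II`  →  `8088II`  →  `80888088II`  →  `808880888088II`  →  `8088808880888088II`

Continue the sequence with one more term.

Every step adds 8088 at the front: s(k+1) = 8088·s(k).
Applying this once more to 8088808880888088II:

80888088808880888088II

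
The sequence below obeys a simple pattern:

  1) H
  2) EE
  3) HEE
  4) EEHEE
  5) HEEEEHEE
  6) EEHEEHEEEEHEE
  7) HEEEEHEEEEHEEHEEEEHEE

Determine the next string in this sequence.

EEHEEHEEEEHEEHEEEEHEEEEHEEHEEEEHEE

From term 3 onward, concatenate the second-to-last term with the last: H·EE = HEE, EE·HEE = EEHEE, …
Continuing: EEHEEHEEEEHEE · HEEEEHEEEEHEEHEEEEHEE gives term 8.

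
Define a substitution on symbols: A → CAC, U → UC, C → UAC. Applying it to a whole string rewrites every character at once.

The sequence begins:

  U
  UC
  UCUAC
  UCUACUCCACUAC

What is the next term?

Applying the rule to each of the 13 symbols of UCUACUCCACUAC gives the pieces UC UAC UC CAC UAC UC UAC UAC CAC UAC UC CAC UAC, which concatenate to the answer.

UCUACUCCACUACUCUACUACCACUACUCCACUAC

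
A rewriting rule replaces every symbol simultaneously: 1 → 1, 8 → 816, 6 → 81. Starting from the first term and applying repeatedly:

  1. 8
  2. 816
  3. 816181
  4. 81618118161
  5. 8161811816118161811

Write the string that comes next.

Rewriting the 19 symbols of 8161811816118161811 one by one yields 816 1 81 1 816 1 1 816 1 81 1 1 816 1 81 1 816 1 1; concatenated:

81618118161181618111816181181611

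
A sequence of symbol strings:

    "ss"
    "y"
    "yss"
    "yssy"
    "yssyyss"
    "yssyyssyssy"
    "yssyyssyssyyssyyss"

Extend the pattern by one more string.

From term 3 onward, concatenate the last term with the second-to-last: y·ss = yss, yss·y = yssy, …
The next term joins yssyyssyssyyssyyss and yssyyssyssy.

yssyyssyssyyssyyssyssyyssyssy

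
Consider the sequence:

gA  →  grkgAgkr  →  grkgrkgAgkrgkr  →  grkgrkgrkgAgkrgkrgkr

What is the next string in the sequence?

Each term wraps the previous one in grk on the left and gkr on the right.
One more step from grkgrkgrkgAgkrgkrgkr gives the answer.

grkgrkgrkgrkgAgkrgkrgkrgkr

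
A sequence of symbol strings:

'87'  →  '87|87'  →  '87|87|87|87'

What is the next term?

s(k+1) = s(k)·|·s(k) — each term doubles the last with '|' between the halves.
One more doubling of 87|87|87|87 gives the answer.

87|87|87|87|87|87|87|87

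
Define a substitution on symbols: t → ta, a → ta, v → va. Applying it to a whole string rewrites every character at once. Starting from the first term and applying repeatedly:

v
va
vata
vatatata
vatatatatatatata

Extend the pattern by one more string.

Rewriting the 16 symbols of vatatatatatatata one by one yields va ta ta ta ta ta ta ta ta ta ta ta ta ta ta ta; concatenated:

vatatatatatatatatatatatatatatata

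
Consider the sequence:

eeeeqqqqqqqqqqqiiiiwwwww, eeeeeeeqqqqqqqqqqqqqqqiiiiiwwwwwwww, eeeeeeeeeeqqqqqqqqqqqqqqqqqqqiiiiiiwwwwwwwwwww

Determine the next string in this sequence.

Reading off run lengths: e runs 4, 7, 10; q runs 11, 15, 19; i runs 4, 5, 6; w runs 5, 8, 11 — each is linear in n, where the shown terms are n = 2, 3, 4.
For the next term, n = 5, so the run lengths are 13, 23, 7, 14.

eeeeeeeeeeeeeqqqqqqqqqqqqqqqqqqqqqqqiiiiiiiwwwwwwwwwwwwww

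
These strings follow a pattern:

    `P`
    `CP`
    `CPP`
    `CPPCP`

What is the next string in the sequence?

CPPCPCPP

This is a Fibonacci-style word recurrence s(k) = s(k−1)·s(k−2): e.g. CP·P = CPP.
Continuing: CPPCP · CPP gives term 5.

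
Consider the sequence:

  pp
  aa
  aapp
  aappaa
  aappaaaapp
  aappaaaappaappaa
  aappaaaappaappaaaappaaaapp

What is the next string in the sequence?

aappaaaappaappaaaappaaaappaappaaaappaappaa

This is a Fibonacci-style word recurrence s(k) = s(k−1)·s(k−2): e.g. aa·pp = aapp.
So term 8 is aappaaaappaappaaaappaaaapp·aappaaaappaappaa.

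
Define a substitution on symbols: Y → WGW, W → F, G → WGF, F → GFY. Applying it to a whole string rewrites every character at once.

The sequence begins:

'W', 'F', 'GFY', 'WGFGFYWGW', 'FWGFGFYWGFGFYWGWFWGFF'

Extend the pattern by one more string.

GFYFWGFGFYWGFGFYWGWFWGFGFYWGFGFYWGWFWGFFGFYFWGFGFYGFY

φ(FWGFGFYWGFGFYWGWFWGFF) expands symbol-by-symbol to GFY F WGF GFY WGF GFY WGW F WGF GFY WGF GFY WGW F WGF F GFY F WGF GFY GFY; joining the 21 pieces gives the next term.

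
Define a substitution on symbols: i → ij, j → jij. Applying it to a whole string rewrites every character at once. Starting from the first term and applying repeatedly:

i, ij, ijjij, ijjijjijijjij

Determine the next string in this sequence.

ijjijjijijjijjijijjijijjijjijijjij

Applying the rule to each of the 13 symbols of ijjijjijijjij gives the pieces ij jij jij ij jij jij ij jij ij jij jij ij jij, which concatenate to the answer.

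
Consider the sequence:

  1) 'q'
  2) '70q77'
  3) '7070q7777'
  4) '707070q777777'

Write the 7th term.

707070707070q777777777777

s(k+1) = 70·s(k)·77, so each term gains 70 as a prefix and 77 as a suffix.
From 707070q777777, 3 further steps: 707070q777777 → 70707070q77777777 → 7070707070q7777777777 → (answer).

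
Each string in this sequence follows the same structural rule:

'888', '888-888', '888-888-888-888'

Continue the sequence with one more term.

Each string is two copies of the previous one joined by '-'.
Doubling 888-888-888-888 with '-' between the halves:

888-888-888-888-888-888-888-888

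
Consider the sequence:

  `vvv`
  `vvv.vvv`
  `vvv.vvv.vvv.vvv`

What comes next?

s(k+1) = s(k)·.·s(k) — each term doubles the last with '.' between the halves.
Doubling vvv.vvv.vvv.vvv with '.' between the halves:

vvv.vvv.vvv.vvv.vvv.vvv.vvv.vvv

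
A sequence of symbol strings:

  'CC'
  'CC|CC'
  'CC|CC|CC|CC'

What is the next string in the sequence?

CC|CC|CC|CC|CC|CC|CC|CC

Each string is two copies of the previous one joined by '|'.
One more doubling of CC|CC|CC|CC gives the answer.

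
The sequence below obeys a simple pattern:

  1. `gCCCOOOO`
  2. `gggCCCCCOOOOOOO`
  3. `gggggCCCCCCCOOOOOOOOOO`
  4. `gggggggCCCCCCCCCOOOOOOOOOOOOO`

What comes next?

gggggggggCCCCCCCCCCCOOOOOOOOOOOOOOOO

Reading off run lengths: g runs 1, 3, 5, 7; C runs 3, 5, 7, 9; O runs 4, 7, 10, 13 — each is linear in n (n = 1, 2, …).
For the next term, n = 5, so the run lengths are 9, 11, 16.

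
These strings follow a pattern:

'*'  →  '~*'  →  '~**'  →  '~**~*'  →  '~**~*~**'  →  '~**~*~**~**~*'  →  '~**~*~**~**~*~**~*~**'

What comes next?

From term 3 onward, concatenate the last term with the second-to-last: ~*·* = ~**, ~**·~* = ~**~*, …
The next term joins ~**~*~**~**~*~**~*~** and ~**~*~**~**~*.

~**~*~**~**~*~**~*~**~**~*~**~**~*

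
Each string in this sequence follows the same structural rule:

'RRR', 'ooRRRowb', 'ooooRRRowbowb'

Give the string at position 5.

ooooooooRRRowbowbowbowb

s(k+1) = oo·s(k)·owb, so each term gains oo as a prefix and owb as a suffix.
From ooooRRRowbowb, 2 further steps: ooooRRRowbowb → ooooooRRRowbowbowb → (answer).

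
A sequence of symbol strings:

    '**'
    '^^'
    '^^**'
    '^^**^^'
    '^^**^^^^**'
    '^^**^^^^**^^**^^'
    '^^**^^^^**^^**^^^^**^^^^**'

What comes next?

This is a Fibonacci-style word recurrence s(k) = s(k−1)·s(k−2): e.g. ^^·** = ^^**.
So term 8 is ^^**^^^^**^^**^^^^**^^^^**·^^**^^^^**^^**^^.

^^**^^^^**^^**^^^^**^^^^**^^**^^^^**^^**^^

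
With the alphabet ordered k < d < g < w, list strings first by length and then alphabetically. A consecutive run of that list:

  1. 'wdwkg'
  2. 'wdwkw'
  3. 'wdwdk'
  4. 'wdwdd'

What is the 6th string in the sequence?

Continuing the enumeration 2 steps past wdwdd: wdwdd → wdwdg → (answer).

wdwdw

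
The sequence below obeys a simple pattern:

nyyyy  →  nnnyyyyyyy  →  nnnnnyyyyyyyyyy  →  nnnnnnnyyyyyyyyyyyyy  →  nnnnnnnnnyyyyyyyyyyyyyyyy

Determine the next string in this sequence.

nnnnnnnnnnnyyyyyyyyyyyyyyyyyyy

Each string has the form n^{2n-1} y^{3n+1} (n = 1, 2, …).
For the next term, n = 6, so the run lengths are 11, 19.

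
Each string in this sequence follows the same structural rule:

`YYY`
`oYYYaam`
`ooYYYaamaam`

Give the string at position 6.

Every step adds o to the front and aam to the end of the previous string.
From ooYYYaamaam, 3 further steps: ooYYYaamaam → oooYYYaamaamaam → ooooYYYaamaamaamaam → (answer).

oooooYYYaamaamaamaamaam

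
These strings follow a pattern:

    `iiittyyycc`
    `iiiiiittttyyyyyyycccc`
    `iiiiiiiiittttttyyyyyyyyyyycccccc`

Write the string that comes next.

Term n consists of 3n i's, followed by 2n t's, followed by 4n-1 y's, followed by 2n c's (n = 1, 2, …).
For the next term, n = 4, so the run lengths are 12, 8, 15, 8.

iiiiiiiiiiiittttttttyyyyyyyyyyyyyyycccccccc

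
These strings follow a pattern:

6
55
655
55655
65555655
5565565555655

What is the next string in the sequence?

This is a Fibonacci-style word recurrence s(k) = s(k−2)·s(k−1): e.g. 6·55 = 655.
The next term joins 65555655 and 5565565555655.

655556555565565555655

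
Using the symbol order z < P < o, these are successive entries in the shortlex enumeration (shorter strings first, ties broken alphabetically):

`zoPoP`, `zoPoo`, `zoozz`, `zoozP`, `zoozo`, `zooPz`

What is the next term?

Find the rightmost character of zooPz below o, bump it to the next letter, and reset everything to its right to z.

zooPP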